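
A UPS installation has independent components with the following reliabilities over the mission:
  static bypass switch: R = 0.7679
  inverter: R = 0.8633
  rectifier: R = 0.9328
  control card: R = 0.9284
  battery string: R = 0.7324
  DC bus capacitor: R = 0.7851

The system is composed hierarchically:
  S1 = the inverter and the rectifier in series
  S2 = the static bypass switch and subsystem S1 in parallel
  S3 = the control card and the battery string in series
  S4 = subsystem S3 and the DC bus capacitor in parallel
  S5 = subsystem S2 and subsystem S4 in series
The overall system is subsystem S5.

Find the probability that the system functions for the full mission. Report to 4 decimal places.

0.8891

Series (inverter and rectifier): 0.863300 × 0.932800 = 0.805286
Parallel (static bypass switch and [0.805286]): 1 − (1 − 0.767900)(1 − 0.805286) = 0.954807
Series (control card and battery string): 0.928400 × 0.732400 = 0.679960
Parallel ([0.679960] and DC bus capacitor): 1 − (1 − 0.679960)(1 − 0.785100) = 0.931223
Series ([0.954807] and [0.931223]): 0.954807 × 0.931223 = 0.8891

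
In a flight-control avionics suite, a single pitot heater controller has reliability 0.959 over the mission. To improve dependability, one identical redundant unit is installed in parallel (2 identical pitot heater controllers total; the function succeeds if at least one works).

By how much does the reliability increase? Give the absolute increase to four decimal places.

0.0393

R_before = 0.959
R_after = 1 − (1 − 0.959)^2 = 0.9983
ΔR = 0.9983 − 0.959 = 0.0393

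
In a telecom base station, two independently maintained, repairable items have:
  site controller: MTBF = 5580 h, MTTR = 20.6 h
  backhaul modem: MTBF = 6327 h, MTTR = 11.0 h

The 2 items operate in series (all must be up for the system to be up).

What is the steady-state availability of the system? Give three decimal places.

A(site controller) = MTBF/(MTBF+MTTR) = 5580/(5580+20.6) = 0.996322
A(backhaul modem) = MTBF/(MTBF+MTTR) = 6327/(6327+11.0) = 0.998264
Series availability: 0.996322 × 0.998264 = 0.995

0.995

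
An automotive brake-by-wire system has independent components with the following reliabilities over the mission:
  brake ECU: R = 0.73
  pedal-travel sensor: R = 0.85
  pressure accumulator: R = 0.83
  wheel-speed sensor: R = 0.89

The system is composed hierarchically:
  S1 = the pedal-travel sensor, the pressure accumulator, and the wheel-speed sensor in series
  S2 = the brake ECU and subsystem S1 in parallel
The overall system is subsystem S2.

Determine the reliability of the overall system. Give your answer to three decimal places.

0.900

Series (pedal-travel sensor, pressure accumulator, and wheel-speed sensor): 0.85000 × 0.83000 × 0.89000 = 0.62790
Parallel (brake ECU and [0.62790]): 1 − (1 − 0.73000)(1 − 0.62790) = 0.900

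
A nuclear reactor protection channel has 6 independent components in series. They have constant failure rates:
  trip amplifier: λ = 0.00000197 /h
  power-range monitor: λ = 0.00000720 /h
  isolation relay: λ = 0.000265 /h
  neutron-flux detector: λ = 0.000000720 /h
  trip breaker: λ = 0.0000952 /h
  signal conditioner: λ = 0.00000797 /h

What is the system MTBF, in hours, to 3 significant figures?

Series of exponential components: λ_sys = Σ λ_i
λ_sys = 0.00000197 + 0.00000720 + 0.000265 + 0.000000720 + 0.0000952 + 0.00000797 = 3.7806e-04 /h
MTBF = 1 / λ_sys = 2650 h

2650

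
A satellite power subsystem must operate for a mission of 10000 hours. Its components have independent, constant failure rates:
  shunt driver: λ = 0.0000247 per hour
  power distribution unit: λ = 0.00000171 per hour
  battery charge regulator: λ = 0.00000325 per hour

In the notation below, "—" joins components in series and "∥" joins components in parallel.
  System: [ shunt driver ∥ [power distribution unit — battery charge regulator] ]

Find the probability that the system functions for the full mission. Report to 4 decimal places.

R(shunt driver) = exp(−0.0000247 × 10000) = 0.781141
R(power distribution unit) = exp(−0.00000171 × 10000) = 0.983045
R(battery charge regulator) = exp(−0.00000325 × 10000) = 0.968022
Series (power distribution unit and battery charge regulator): 0.983045 × 0.968022 = 0.951609
Parallel (shunt driver and [0.951609]): 1 − (1 − 0.781141)(1 − 0.951609) = 0.9894

0.9894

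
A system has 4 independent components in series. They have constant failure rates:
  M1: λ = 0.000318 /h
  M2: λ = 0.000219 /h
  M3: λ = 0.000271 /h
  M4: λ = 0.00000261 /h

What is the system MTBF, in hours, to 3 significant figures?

1230

Series of exponential components: λ_sys = Σ λ_i
λ_sys = 0.000318 + 0.000219 + 0.000271 + 0.00000261 = 8.1061e-04 /h
MTBF = 1 / λ_sys = 1230 h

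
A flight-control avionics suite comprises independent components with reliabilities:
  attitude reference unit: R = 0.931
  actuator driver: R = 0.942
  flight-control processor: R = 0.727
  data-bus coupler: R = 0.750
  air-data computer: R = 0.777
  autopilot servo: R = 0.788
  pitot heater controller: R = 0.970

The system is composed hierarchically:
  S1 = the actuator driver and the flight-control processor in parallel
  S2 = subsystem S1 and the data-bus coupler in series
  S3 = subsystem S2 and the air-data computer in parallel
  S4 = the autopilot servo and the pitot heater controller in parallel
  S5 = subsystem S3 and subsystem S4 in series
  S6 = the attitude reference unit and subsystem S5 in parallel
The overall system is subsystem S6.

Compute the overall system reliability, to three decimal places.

0.996

Parallel (actuator driver and flight-control processor): 1 − (1 − 0.94200)(1 − 0.72700) = 0.98417
Series ([0.98417] and data-bus coupler): 0.98417 × 0.75000 = 0.73813
Parallel ([0.73813] and air-data computer): 1 − (1 − 0.73813)(1 − 0.77700) = 0.94160
Parallel (autopilot servo and pitot heater controller): 1 − (1 − 0.78800)(1 − 0.97000) = 0.99364
Series ([0.94160] and [0.99364]): 0.94160 × 0.99364 = 0.93561
Parallel (attitude reference unit and [0.93561]): 1 − (1 − 0.93100)(1 − 0.93561) = 0.996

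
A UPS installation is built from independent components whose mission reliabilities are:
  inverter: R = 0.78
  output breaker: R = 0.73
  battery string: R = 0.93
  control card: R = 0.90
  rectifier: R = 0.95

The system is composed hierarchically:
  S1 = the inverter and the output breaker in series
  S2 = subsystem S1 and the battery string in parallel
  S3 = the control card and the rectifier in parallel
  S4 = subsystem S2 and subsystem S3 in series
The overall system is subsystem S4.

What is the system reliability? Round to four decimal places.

Series (inverter and output breaker): 0.780000 × 0.730000 = 0.569400
Parallel ([0.569400] and battery string): 1 − (1 − 0.569400)(1 − 0.930000) = 0.969858
Parallel (control card and rectifier): 1 − (1 − 0.900000)(1 − 0.950000) = 0.995000
Series ([0.969858] and [0.995000]): 0.969858 × 0.995000 = 0.9650

0.9650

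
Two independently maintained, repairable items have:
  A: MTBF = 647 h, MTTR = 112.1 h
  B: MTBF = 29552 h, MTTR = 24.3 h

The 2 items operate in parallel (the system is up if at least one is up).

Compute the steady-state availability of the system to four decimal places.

A(A) = MTBF/(MTBF+MTTR) = 647/(647+112.1) = 0.852325
A(B) = MTBF/(MTBF+MTTR) = 29552/(29552+24.3) = 0.999178
Parallel availability: 1 − (1 − 0.852325)(1 − 0.999178) = 0.9999

0.9999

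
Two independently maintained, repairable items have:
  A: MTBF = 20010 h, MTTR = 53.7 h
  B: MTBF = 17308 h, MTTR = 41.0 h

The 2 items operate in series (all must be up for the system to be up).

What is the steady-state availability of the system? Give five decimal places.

0.99497

A(A) = MTBF/(MTBF+MTTR) = 20010/(20010+53.7) = 0.997324
A(B) = MTBF/(MTBF+MTTR) = 17308/(17308+41.0) = 0.997637
Series availability: 0.997324 × 0.997637 = 0.99497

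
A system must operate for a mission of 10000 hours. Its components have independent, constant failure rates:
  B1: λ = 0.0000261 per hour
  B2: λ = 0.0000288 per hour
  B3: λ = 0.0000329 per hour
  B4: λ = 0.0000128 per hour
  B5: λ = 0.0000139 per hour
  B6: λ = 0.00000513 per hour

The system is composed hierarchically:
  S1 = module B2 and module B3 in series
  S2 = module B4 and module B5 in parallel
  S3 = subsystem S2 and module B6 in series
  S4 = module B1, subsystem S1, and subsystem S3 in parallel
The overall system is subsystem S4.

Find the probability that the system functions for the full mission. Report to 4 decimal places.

R(B1) = exp(−0.0000261 × 10000) = 0.770281
R(B2) = exp(−0.0000288 × 10000) = 0.749762
R(B3) = exp(−0.0000329 × 10000) = 0.719643
R(B4) = exp(−0.0000128 × 10000) = 0.879853
R(B5) = exp(−0.0000139 × 10000) = 0.870228
R(B6) = exp(−0.00000513 × 10000) = 0.949994
Series (B2 and B3): 0.749762 × 0.719643 = 0.539561
Parallel (B4 and B5): 1 − (1 − 0.879853)(1 − 0.870228) = 0.984408
Series ([0.984408] and B6): 0.984408 × 0.949994 = 0.935182
Parallel (B1, [0.539561], and [0.935182]): 1 − (1 − 0.770281)(1 − 0.539561)(1 − 0.935182) = 0.9931

0.9931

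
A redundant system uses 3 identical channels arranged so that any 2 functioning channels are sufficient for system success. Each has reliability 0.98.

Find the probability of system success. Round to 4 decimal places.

R = Σ_{i=2}^{3} C(3,i) p^i (1−p)^{3−i} with p = 0.98
C(3,2)·0.98^2·0.02^1 = 0.057624
C(3,3)·0.98^3·0.02^0 = 0.941192
Sum = 0.9988

0.9988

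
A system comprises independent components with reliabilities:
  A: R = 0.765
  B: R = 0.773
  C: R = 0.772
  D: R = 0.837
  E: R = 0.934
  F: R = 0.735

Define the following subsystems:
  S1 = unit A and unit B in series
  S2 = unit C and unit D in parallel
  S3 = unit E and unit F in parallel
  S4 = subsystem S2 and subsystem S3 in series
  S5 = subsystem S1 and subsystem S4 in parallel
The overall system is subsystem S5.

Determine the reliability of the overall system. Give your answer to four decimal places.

Series (A and B): 0.765000 × 0.773000 = 0.591345
Parallel (C and D): 1 − (1 − 0.772000)(1 − 0.837000) = 0.962836
Parallel (E and F): 1 − (1 − 0.934000)(1 − 0.735000) = 0.982510
Series ([0.962836] and [0.982510]): 0.962836 × 0.982510 = 0.945996
Parallel ([0.591345] and [0.945996]): 1 − (1 − 0.591345)(1 − 0.945996) = 0.9779

0.9779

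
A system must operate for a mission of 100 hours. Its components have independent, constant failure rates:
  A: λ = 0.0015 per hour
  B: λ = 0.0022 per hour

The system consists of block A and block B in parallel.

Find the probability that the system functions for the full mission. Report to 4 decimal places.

0.9725

R(A) = exp(−0.0015 × 100) = 0.860708
R(B) = exp(−0.0022 × 100) = 0.802519
Parallel (A and B): 1 − (1 − 0.860708)(1 − 0.802519) = 0.9725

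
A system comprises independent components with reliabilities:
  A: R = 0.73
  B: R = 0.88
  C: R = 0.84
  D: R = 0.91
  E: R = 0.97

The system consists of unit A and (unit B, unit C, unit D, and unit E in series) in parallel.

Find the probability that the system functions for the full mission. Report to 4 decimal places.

Series (B, C, D, and E): 0.880000 × 0.840000 × 0.910000 × 0.970000 = 0.652492
Parallel (A and [0.652492]): 1 − (1 − 0.730000)(1 − 0.652492) = 0.9062

0.9062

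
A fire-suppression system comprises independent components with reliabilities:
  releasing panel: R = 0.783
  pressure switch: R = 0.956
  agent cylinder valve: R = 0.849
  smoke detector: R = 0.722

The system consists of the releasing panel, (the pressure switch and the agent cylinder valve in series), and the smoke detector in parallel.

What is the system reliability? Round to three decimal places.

0.989

Series (pressure switch and agent cylinder valve): 0.95600 × 0.84900 = 0.81164
Parallel (releasing panel, [0.81164], and smoke detector): 1 − (1 − 0.78300)(1 − 0.81164)(1 − 0.72200) = 0.989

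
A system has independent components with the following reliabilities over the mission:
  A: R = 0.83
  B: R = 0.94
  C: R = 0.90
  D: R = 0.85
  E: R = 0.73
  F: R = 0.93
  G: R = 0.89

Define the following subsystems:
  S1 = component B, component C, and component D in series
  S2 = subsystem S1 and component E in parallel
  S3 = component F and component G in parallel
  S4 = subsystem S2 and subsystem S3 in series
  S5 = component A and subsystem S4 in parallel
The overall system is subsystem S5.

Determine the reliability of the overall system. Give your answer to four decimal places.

Series (B, C, and D): 0.940000 × 0.900000 × 0.850000 = 0.719100
Parallel ([0.719100] and E): 1 − (1 − 0.719100)(1 − 0.730000) = 0.924157
Parallel (F and G): 1 − (1 − 0.930000)(1 − 0.890000) = 0.992300
Series ([0.924157] and [0.992300]): 0.924157 × 0.992300 = 0.917041
Parallel (A and [0.917041]): 1 − (1 − 0.830000)(1 − 0.917041) = 0.9859

0.9859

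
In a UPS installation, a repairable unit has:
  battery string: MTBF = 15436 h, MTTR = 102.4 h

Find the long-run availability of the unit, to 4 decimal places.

A(battery string) = MTBF/(MTBF+MTTR) = 15436/(15436+102.4) = 0.9934

0.9934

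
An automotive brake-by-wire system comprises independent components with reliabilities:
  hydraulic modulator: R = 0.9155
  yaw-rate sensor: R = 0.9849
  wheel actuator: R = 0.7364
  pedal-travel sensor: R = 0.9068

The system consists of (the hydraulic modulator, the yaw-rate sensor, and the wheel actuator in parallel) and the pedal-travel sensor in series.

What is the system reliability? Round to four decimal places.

Parallel (hydraulic modulator, yaw-rate sensor, and wheel actuator): 1 − (1 − 0.915500)(1 − 0.984900)(1 − 0.736400) = 0.999664
Series ([0.999664] and pedal-travel sensor): 0.999664 × 0.906800 = 0.9065

0.9065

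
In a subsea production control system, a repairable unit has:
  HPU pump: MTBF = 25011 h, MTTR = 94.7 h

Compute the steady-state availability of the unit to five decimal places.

0.99623

A(HPU pump) = MTBF/(MTBF+MTTR) = 25011/(25011+94.7) = 0.99623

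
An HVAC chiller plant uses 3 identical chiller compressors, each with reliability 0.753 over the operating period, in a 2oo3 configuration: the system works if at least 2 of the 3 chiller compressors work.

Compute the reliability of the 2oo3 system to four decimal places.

0.8471

R = Σ_{i=2}^{3} C(3,i) p^i (1−p)^{3−i} with p = 0.753
C(3,2)·0.753^2·0.247^1 = 0.420154
C(3,3)·0.753^3·0.247^0 = 0.426958
Sum = 0.8471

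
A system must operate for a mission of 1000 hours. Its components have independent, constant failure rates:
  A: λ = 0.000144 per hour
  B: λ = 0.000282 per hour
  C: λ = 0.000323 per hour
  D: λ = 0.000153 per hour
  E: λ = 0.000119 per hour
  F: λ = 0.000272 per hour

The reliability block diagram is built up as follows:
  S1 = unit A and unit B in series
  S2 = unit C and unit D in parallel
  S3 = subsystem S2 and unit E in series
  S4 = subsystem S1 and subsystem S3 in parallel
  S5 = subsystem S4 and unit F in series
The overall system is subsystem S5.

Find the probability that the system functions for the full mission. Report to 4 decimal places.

0.7230

R(A) = exp(−0.000144 × 1000) = 0.865888
R(B) = exp(−0.000282 × 1000) = 0.754274
R(C) = exp(−0.000323 × 1000) = 0.723974
R(D) = exp(−0.000153 × 1000) = 0.858130
R(E) = exp(−0.000119 × 1000) = 0.887808
R(F) = exp(−0.000272 × 1000) = 0.761854
Series (A and B): 0.865888 × 0.754274 = 0.653117
Parallel (C and D): 1 − (1 − 0.723974)(1 − 0.858130) = 0.960840
Series ([0.960840] and E): 0.960840 × 0.887808 = 0.853041
Parallel ([0.653117] and [0.853041]): 1 − (1 − 0.653117)(1 − 0.853041) = 0.949022
Series ([0.949022] and F): 0.949022 × 0.761854 = 0.7230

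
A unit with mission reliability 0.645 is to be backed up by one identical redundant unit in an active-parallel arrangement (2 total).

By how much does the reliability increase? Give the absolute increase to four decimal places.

R_before = 0.645
R_after = 1 − (1 − 0.645)^2 = 0.8740
ΔR = 0.8740 − 0.645 = 0.2290

0.2290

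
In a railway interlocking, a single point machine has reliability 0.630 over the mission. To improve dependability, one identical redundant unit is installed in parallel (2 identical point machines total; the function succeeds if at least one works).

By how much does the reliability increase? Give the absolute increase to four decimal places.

R_before = 0.630
R_after = 1 − (1 − 0.630)^2 = 0.8631
ΔR = 0.8631 − 0.630 = 0.2331

0.2331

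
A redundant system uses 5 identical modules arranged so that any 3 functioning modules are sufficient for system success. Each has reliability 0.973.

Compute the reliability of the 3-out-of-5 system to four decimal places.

0.9998

R = Σ_{i=3}^{5} C(5,i) p^i (1−p)^{5−i} with p = 0.973
C(5,3)·0.973^3·0.027^2 = 0.006715
C(5,4)·0.973^4·0.027^1 = 0.121000
C(5,5)·0.973^5·0.027^0 = 0.872096
Sum = 0.9998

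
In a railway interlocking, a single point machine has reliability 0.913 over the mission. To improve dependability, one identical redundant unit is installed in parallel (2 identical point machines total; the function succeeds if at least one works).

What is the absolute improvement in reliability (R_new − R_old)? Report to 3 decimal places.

R_before = 0.913
R_after = 1 − (1 − 0.913)^2 = 0.992
ΔR = 0.992 − 0.913 = 0.079

0.079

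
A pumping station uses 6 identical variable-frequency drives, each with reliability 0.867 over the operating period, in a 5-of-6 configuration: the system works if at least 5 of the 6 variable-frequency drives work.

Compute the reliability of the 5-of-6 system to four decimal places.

R = Σ_{i=5}^{6} C(6,i) p^i (1−p)^{6−i} with p = 0.867
C(6,5)·0.867^5·0.133^1 = 0.390929
C(6,6)·0.867^6·0.133^0 = 0.424732
Sum = 0.8157

0.8157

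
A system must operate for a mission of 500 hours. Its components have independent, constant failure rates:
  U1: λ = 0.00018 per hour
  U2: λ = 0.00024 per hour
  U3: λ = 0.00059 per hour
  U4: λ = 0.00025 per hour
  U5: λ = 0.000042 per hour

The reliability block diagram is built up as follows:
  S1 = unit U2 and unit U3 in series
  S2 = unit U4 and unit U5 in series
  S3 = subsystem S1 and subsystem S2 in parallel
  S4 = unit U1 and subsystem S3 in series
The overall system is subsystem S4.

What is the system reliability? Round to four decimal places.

R(U1) = exp(−0.00018 × 500) = 0.913931
R(U2) = exp(−0.00024 × 500) = 0.886920
R(U3) = exp(−0.00059 × 500) = 0.744532
R(U4) = exp(−0.00025 × 500) = 0.882497
R(U5) = exp(−0.000042 × 500) = 0.979219
Series (U2 and U3): 0.886920 × 0.744532 = 0.660340
Series (U4 and U5): 0.882497 × 0.979219 = 0.864158
Parallel ([0.660340] and [0.864158]): 1 − (1 − 0.660340)(1 − 0.864158) = 0.953860
Series (U1 and [0.953860]): 0.913931 × 0.953860 = 0.8718

0.8718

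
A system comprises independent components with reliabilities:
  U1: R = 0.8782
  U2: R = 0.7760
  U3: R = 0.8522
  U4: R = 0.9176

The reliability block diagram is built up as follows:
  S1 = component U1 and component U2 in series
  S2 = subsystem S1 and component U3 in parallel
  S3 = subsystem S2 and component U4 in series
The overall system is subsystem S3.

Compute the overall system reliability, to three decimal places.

0.874

Series (U1 and U2): 0.87820 × 0.77600 = 0.68148
Parallel ([0.68148] and U3): 1 − (1 − 0.68148)(1 − 0.85220) = 0.95292
Series ([0.95292] and U4): 0.95292 × 0.91760 = 0.874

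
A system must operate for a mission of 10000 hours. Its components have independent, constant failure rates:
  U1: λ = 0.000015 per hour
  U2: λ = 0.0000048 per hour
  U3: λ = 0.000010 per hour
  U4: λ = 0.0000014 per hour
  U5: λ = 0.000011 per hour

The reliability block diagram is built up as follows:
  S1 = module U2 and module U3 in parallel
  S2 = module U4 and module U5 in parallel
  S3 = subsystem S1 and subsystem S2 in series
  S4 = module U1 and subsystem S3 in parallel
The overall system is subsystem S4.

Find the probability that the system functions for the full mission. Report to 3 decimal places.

0.999

R(U1) = exp(−0.000015 × 10000) = 0.86071
R(U2) = exp(−0.0000048 × 10000) = 0.95313
R(U3) = exp(−0.000010 × 10000) = 0.90484
R(U4) = exp(−0.0000014 × 10000) = 0.98610
R(U5) = exp(−0.000011 × 10000) = 0.89583
Parallel (U2 and U3): 1 − (1 − 0.95313)(1 − 0.90484) = 0.99554
Parallel (U4 and U5): 1 − (1 − 0.98610)(1 − 0.89583) = 0.99855
Series ([0.99554] and [0.99855]): 0.99554 × 0.99855 = 0.99410
Parallel (U1 and [0.99410]): 1 − (1 − 0.86071)(1 − 0.99410) = 0.999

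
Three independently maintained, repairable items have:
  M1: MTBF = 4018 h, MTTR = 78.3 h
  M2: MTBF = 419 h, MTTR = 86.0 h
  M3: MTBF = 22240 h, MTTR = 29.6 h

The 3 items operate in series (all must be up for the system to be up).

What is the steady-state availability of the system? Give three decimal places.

A(M1) = MTBF/(MTBF+MTTR) = 4018/(4018+78.3) = 0.980885
A(M2) = MTBF/(MTBF+MTTR) = 419/(419+86.0) = 0.829703
A(M3) = MTBF/(MTBF+MTTR) = 22240/(22240+29.6) = 0.998671
Series availability: 0.980885 × 0.829703 × 0.998671 = 0.813

0.813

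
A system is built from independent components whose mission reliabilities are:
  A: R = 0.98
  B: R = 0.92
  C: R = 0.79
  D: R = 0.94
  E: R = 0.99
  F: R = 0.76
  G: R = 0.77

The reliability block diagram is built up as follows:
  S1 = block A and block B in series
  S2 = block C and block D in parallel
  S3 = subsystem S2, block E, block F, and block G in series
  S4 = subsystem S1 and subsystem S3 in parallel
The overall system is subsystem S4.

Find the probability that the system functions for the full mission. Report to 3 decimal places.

Series (A and B): 0.98000 × 0.92000 = 0.90160
Parallel (C and D): 1 − (1 − 0.79000)(1 − 0.94000) = 0.98740
Series ([0.98740], E, F, and G): 0.98740 × 0.99000 × 0.76000 × 0.77000 = 0.57205
Parallel ([0.90160] and [0.57205]): 1 − (1 − 0.90160)(1 − 0.57205) = 0.958

0.958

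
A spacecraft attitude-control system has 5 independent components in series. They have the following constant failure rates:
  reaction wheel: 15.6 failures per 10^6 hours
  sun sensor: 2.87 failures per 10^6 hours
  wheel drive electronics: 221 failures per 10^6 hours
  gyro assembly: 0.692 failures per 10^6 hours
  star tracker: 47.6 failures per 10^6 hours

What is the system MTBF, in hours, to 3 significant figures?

Series of exponential components: λ_sys = Σ λ_i
λ_sys = 0.0000156 + 0.00000287 + 0.000221 + 0.000000692 + 0.0000476 = 2.8776e-04 /h
MTBF = 1 / λ_sys = 3480 h

3480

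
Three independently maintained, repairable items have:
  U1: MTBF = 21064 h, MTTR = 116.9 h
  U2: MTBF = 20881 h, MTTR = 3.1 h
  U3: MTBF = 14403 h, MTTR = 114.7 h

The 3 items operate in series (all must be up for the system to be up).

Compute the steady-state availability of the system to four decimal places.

A(U1) = MTBF/(MTBF+MTTR) = 21064/(21064+116.9) = 0.994481
A(U2) = MTBF/(MTBF+MTTR) = 20881/(20881+3.1) = 0.999852
A(U3) = MTBF/(MTBF+MTTR) = 14403/(14403+114.7) = 0.992099
Series availability: 0.994481 × 0.999852 × 0.992099 = 0.9865

0.9865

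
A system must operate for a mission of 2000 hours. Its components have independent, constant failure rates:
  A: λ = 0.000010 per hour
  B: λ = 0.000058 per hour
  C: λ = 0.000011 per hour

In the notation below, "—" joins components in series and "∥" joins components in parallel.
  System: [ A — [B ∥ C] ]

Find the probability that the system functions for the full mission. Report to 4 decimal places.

R(A) = exp(−0.000010 × 2000) = 0.980199
R(B) = exp(−0.000058 × 2000) = 0.890475
R(C) = exp(−0.000011 × 2000) = 0.978240
Parallel (B and C): 1 − (1 − 0.890475)(1 − 0.978240) = 0.997617
Series (A and [0.997617]): 0.980199 × 0.997617 = 0.9779

0.9779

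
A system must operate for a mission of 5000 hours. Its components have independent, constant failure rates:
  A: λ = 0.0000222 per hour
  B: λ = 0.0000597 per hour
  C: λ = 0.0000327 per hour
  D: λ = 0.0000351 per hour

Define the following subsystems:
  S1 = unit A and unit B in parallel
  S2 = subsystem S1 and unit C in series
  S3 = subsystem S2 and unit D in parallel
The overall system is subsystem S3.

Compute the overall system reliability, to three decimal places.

R(A) = exp(−0.0000222 × 5000) = 0.89494
R(B) = exp(−0.0000597 × 5000) = 0.74193
R(C) = exp(−0.0000327 × 5000) = 0.84917
R(D) = exp(−0.0000351 × 5000) = 0.83904
Parallel (A and B): 1 − (1 − 0.89494)(1 − 0.74193) = 0.97289
Series ([0.97289] and C): 0.97289 × 0.84917 = 0.82615
Parallel ([0.82615] and D): 1 − (1 − 0.82615)(1 − 0.83904) = 0.972

0.972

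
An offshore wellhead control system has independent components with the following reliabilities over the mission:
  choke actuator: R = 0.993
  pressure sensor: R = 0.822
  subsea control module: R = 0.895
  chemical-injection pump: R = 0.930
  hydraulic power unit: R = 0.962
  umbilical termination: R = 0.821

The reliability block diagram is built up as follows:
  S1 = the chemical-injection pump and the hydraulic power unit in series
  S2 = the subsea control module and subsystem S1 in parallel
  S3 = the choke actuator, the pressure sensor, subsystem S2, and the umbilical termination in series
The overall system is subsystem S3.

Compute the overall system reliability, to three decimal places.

Series (chemical-injection pump and hydraulic power unit): 0.93000 × 0.96200 = 0.89466
Parallel (subsea control module and [0.89466]): 1 − (1 − 0.89500)(1 − 0.89466) = 0.98894
Series (choke actuator, pressure sensor, [0.98894], and umbilical termination): 0.99300 × 0.82200 × 0.98894 × 0.82100 = 0.663

0.663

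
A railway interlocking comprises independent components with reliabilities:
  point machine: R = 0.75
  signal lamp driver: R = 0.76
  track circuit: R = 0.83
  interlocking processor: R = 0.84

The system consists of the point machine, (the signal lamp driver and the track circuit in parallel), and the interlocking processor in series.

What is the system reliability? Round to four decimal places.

Parallel (signal lamp driver and track circuit): 1 − (1 − 0.760000)(1 − 0.830000) = 0.959200
Series (point machine, [0.959200], and interlocking processor): 0.750000 × 0.959200 × 0.840000 = 0.6043

0.6043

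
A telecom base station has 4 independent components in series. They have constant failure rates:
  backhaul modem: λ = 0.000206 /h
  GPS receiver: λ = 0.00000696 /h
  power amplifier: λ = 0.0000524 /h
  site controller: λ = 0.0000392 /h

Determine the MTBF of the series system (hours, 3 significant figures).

3280

Series of exponential components: λ_sys = Σ λ_i
λ_sys = 0.000206 + 0.00000696 + 0.0000524 + 0.0000392 = 3.0456e-04 /h
MTBF = 1 / λ_sys = 3280 h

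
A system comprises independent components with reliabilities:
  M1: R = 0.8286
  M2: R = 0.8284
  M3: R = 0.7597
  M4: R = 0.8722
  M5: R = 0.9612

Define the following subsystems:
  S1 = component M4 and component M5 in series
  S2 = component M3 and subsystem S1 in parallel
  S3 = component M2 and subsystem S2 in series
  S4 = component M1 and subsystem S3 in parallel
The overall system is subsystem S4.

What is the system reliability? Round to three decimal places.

Series (M4 and M5): 0.87220 × 0.96120 = 0.83836
Parallel (M3 and [0.83836]): 1 − (1 − 0.75970)(1 − 0.83836) = 0.96116
Series (M2 and [0.96116]): 0.82840 × 0.96116 = 0.79622
Parallel (M1 and [0.79622]): 1 − (1 − 0.82860)(1 − 0.79622) = 0.965

0.965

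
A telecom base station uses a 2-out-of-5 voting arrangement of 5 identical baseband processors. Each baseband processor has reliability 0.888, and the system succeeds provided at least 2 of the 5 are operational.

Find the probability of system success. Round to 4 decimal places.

0.9993

R = Σ_{i=2}^{5} C(5,i) p^i (1−p)^{5−i} with p = 0.888
C(5,2)·0.888^2·0.112^3 = 0.011078
C(5,3)·0.888^3·0.112^2 = 0.087836
C(5,4)·0.888^4·0.112^1 = 0.348209
C(5,5)·0.888^5·0.112^0 = 0.552160
Sum = 0.9993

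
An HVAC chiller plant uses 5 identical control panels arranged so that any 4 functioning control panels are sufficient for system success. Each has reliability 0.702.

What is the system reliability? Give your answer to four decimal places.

0.5323

R = Σ_{i=4}^{5} C(5,i) p^i (1−p)^{5−i} with p = 0.702
C(5,4)·0.702^4·0.298^1 = 0.361855
C(5,5)·0.702^5·0.298^0 = 0.170485
Sum = 0.5323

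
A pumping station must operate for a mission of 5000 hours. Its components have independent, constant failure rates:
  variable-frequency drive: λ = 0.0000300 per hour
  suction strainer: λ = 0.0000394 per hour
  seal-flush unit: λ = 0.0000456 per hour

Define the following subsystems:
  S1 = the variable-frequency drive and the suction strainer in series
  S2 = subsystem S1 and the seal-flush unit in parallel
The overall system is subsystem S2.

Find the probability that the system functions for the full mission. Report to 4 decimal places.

R(variable-frequency drive) = exp(−0.0000300 × 5000) = 0.860708
R(suction strainer) = exp(−0.0000394 × 5000) = 0.821191
R(seal-flush unit) = exp(−0.0000456 × 5000) = 0.796124
Series (variable-frequency drive and suction strainer): 0.860708 × 0.821191 = 0.706806
Parallel ([0.706806] and seal-flush unit): 1 − (1 − 0.706806)(1 − 0.796124) = 0.9402

0.9402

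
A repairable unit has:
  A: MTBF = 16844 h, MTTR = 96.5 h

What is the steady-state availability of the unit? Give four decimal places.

A(A) = MTBF/(MTBF+MTTR) = 16844/(16844+96.5) = 0.9943

0.9943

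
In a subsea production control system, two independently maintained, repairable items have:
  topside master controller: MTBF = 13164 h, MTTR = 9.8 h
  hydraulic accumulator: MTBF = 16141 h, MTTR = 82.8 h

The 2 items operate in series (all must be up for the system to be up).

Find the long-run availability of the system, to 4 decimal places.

0.9942

A(topside master controller) = MTBF/(MTBF+MTTR) = 13164/(13164+9.8) = 0.999256
A(hydraulic accumulator) = MTBF/(MTBF+MTTR) = 16141/(16141+82.8) = 0.994896
Series availability: 0.999256 × 0.994896 = 0.9942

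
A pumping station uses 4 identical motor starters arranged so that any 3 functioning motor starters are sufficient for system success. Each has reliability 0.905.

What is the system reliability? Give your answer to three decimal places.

0.952

R = Σ_{i=3}^{4} C(4,i) p^i (1−p)^{4−i} with p = 0.905
C(4,3)·0.905^3·0.095^1 = 0.28166
C(4,4)·0.905^4·0.095^0 = 0.67080
Sum = 0.952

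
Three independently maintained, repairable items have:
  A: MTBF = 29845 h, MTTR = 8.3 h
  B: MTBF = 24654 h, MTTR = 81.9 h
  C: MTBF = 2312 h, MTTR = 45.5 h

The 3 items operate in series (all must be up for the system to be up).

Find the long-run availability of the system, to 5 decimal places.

A(A) = MTBF/(MTBF+MTTR) = 29845/(29845+8.3) = 0.999722
A(B) = MTBF/(MTBF+MTTR) = 24654/(24654+81.9) = 0.996689
A(C) = MTBF/(MTBF+MTTR) = 2312/(2312+45.5) = 0.980700
Series availability: 0.999722 × 0.996689 × 0.980700 = 0.97718

0.97718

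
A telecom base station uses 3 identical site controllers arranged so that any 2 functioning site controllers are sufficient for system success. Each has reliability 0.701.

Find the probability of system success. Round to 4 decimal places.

R = Σ_{i=2}^{3} C(3,i) p^i (1−p)^{3−i} with p = 0.701
C(3,2)·0.701^2·0.299^1 = 0.440787
C(3,3)·0.701^3·0.299^0 = 0.344472
Sum = 0.7853

0.7853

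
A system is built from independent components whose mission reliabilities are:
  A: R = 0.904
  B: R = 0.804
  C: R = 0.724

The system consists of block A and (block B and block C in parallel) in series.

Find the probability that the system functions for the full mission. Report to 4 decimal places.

Parallel (B and C): 1 − (1 − 0.804000)(1 − 0.724000) = 0.945904
Series (A and [0.945904]): 0.904000 × 0.945904 = 0.8551

0.8551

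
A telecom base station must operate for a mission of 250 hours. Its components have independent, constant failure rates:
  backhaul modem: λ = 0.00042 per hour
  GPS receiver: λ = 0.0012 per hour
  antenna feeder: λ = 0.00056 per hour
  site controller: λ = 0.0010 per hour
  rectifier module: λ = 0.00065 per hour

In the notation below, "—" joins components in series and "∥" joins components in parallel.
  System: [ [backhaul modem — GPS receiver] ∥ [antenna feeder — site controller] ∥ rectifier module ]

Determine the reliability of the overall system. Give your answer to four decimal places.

0.9839

R(backhaul modem) = exp(−0.00042 × 250) = 0.900325
R(GPS receiver) = exp(−0.0012 × 250) = 0.740818
R(antenna feeder) = exp(−0.00056 × 250) = 0.869358
R(site controller) = exp(−0.0010 × 250) = 0.778801
R(rectifier module) = exp(−0.00065 × 250) = 0.850016
Series (backhaul modem and GPS receiver): 0.900325 × 0.740818 = 0.666977
Series (antenna feeder and site controller): 0.869358 × 0.778801 = 0.677057
Parallel ([0.666977], [0.677057], and rectifier module): 1 − (1 − 0.666977)(1 − 0.677057)(1 − 0.850016) = 0.9839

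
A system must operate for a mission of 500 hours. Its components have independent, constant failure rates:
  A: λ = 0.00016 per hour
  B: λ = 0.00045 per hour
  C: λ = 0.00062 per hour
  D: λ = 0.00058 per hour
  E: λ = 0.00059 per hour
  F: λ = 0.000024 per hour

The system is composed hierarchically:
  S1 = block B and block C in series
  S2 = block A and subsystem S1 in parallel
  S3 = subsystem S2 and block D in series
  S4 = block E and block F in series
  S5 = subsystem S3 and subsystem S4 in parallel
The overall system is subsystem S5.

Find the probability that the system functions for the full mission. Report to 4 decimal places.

R(A) = exp(−0.00016 × 500) = 0.923116
R(B) = exp(−0.00045 × 500) = 0.798516
R(C) = exp(−0.00062 × 500) = 0.733447
R(D) = exp(−0.00058 × 500) = 0.748264
R(E) = exp(−0.00059 × 500) = 0.744532
R(F) = exp(−0.000024 × 500) = 0.988072
Series (B and C): 0.798516 × 0.733447 = 0.585669
Parallel (A and [0.585669]): 1 − (1 − 0.923116)(1 − 0.585669) = 0.968145
Series ([0.968145] and D): 0.968145 × 0.748264 = 0.724428
Series (E and F): 0.744532 × 0.988072 = 0.735651
Parallel ([0.724428] and [0.735651]): 1 − (1 − 0.724428)(1 − 0.735651) = 0.9272

0.9272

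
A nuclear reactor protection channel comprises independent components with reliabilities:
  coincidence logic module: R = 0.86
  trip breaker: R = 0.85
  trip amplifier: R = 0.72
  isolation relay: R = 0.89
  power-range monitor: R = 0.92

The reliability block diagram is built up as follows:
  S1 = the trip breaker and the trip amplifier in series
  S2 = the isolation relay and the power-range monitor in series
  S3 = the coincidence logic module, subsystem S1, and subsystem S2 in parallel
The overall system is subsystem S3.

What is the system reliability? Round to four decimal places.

0.9902

Series (trip breaker and trip amplifier): 0.850000 × 0.720000 = 0.612000
Series (isolation relay and power-range monitor): 0.890000 × 0.920000 = 0.818800
Parallel (coincidence logic module, [0.612000], and [0.818800]): 1 − (1 − 0.860000)(1 − 0.612000)(1 − 0.818800) = 0.9902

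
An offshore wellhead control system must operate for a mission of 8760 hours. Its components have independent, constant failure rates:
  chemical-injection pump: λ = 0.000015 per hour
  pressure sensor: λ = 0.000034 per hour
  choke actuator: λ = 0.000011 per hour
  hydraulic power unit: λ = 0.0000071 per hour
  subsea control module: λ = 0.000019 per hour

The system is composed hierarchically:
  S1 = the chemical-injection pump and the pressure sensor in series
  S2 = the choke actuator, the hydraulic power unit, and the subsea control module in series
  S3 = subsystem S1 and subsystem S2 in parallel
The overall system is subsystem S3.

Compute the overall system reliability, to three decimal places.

R(chemical-injection pump) = exp(−0.000015 × 8760) = 0.87687
R(pressure sensor) = exp(−0.000034 × 8760) = 0.74242
R(choke actuator) = exp(−0.000011 × 8760) = 0.90814
R(hydraulic power unit) = exp(−0.0000071 × 8760) = 0.93970
R(subsea control module) = exp(−0.000019 × 8760) = 0.84667
Series (chemical-injection pump and pressure sensor): 0.87687 × 0.74242 = 0.65101
Series (choke actuator, hydraulic power unit, and subsea control module): 0.90814 × 0.93970 × 0.84667 = 0.72253
Parallel ([0.65101] and [0.72253]): 1 − (1 − 0.65101)(1 − 0.72253) = 0.903

0.903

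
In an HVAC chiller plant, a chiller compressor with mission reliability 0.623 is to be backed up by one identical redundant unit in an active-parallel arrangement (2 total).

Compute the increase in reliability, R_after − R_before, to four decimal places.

0.2349

R_before = 0.623
R_after = 1 − (1 − 0.623)^2 = 0.8579
ΔR = 0.8579 − 0.623 = 0.2349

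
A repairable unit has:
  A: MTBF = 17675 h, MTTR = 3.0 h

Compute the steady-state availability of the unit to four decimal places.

0.9998

A(A) = MTBF/(MTBF+MTTR) = 17675/(17675+3.0) = 0.9998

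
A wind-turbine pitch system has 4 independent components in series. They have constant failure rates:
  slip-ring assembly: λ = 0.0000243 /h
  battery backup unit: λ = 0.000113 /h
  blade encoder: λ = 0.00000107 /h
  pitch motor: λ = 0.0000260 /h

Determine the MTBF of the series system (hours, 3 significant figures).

Series of exponential components: λ_sys = Σ λ_i
λ_sys = 0.0000243 + 0.000113 + 0.00000107 + 0.0000260 = 1.6437e-04 /h
MTBF = 1 / λ_sys = 6080 h

6080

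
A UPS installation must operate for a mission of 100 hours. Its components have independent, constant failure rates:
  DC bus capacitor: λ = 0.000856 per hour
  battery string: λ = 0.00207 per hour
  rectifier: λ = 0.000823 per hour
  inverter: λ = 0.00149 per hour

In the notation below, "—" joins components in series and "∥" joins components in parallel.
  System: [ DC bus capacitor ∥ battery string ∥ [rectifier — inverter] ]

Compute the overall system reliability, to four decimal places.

R(DC bus capacitor) = exp(−0.000856 × 100) = 0.917961
R(battery string) = exp(−0.00207 × 100) = 0.813020
R(rectifier) = exp(−0.000823 × 100) = 0.920996
R(inverter) = exp(−0.00149 × 100) = 0.861569
Series (rectifier and inverter): 0.920996 × 0.861569 = 0.793502
Parallel (DC bus capacitor, battery string, and [0.793502]): 1 − (1 − 0.917961)(1 − 0.813020)(1 − 0.793502) = 0.9968

0.9968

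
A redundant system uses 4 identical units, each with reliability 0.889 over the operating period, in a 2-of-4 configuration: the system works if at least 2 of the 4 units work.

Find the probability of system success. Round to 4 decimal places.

0.9950

R = Σ_{i=2}^{4} C(4,i) p^i (1−p)^{4−i} with p = 0.889
C(4,2)·0.889^2·0.111^2 = 0.058425
C(4,3)·0.889^3·0.111^1 = 0.311952
C(4,4)·0.889^4·0.111^0 = 0.624607
Sum = 0.9950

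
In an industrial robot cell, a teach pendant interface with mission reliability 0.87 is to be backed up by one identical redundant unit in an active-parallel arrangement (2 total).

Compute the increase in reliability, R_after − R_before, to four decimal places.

0.1131

R_before = 0.87
R_after = 1 − (1 − 0.87)^2 = 0.9831
ΔR = 0.9831 − 0.87 = 0.1131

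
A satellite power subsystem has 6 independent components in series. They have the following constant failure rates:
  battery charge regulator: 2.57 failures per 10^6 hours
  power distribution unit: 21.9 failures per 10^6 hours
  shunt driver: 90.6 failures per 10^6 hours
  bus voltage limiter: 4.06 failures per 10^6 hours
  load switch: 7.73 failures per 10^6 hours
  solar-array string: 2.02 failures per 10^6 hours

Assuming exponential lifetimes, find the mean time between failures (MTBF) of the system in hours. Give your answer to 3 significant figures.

7760

Series of exponential components: λ_sys = Σ λ_i
λ_sys = 0.00000257 + 0.0000219 + 0.0000906 + 0.00000406 + 0.00000773 + 0.00000202 = 1.2888e-04 /h
MTBF = 1 / λ_sys = 7760 h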